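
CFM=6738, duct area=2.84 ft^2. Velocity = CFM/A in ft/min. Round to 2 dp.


V = 6738 / 2.84 = 2372.54 ft/min

2372.54 ft/min


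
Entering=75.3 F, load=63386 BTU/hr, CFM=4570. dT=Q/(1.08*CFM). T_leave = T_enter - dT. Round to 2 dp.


dT = 63386/(1.08*4570) = 12.8426
T_leave = 75.3 - 12.8426 = 62.46 F

62.46 F


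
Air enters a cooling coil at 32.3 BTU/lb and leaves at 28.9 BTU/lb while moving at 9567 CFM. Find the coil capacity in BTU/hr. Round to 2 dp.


Q = 4.5 * 9567 * (32.3 - 28.9) = 146375.10 BTU/hr

146375.10 BTU/hr


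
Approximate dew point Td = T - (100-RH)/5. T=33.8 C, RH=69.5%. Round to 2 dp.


Td = 33.8 - (100-69.5)/5 = 27.70 C

27.70 C


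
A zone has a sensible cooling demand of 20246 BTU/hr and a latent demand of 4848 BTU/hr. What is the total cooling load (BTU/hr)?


Qt = 20246 + 4848 = 25094 BTU/hr

25094 BTU/hr


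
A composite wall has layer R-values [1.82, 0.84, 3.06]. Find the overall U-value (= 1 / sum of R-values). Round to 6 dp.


R_total = 1.82 + 0.84 + 3.06 = 5.72
U = 1/5.72 = 0.174825

0.174825


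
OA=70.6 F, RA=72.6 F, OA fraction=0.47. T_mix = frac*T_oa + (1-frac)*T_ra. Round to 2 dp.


T_mix = 0.47*70.6 + 0.53*72.6 = 71.66 F

71.66 F


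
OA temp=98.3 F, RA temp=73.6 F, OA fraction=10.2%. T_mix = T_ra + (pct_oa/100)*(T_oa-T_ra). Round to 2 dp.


T_mix = 73.6 + (10.2/100)*(98.3-73.6) = 76.12 F

76.12 F


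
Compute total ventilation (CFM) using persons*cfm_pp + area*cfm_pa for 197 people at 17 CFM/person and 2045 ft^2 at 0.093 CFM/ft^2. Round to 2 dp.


Total = 197*17 + 2045*0.093 = 3539.19 CFM

3539.19 CFM


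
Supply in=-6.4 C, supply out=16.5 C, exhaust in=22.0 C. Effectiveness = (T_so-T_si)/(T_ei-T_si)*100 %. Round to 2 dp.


eff = (16.5-(-6.4))/(22.0-(-6.4))*100 = 80.63 %

80.63 %


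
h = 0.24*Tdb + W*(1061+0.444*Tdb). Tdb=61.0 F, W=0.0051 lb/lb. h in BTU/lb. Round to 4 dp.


h = 0.24*61.0 + 0.0051*(1061+0.444*61.0) = 20.1892 BTU/lb

20.1892 BTU/lb


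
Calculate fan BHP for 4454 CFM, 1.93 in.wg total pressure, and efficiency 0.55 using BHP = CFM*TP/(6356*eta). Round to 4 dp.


BHP = 4454 * 1.93 / (6356 * 0.55) = 2.4590 hp

2.4590 hp


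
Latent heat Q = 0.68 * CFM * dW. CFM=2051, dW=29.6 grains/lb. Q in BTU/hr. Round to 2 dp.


Q = 0.68 * 2051 * 29.6 = 41282.53 BTU/hr

41282.53 BTU/hr


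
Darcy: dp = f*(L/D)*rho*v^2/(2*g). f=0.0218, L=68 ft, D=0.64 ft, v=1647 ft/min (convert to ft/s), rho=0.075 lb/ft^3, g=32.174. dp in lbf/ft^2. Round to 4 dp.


v_fps = 1647/60 = 27.45 ft/s
dp = 0.0218*(68/0.64)*0.075*27.45^2/(2*32.174) = 2.0342 lbf/ft^2

2.0342 lbf/ft^2


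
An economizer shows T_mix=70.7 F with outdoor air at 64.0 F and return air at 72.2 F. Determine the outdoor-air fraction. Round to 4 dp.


frac = (70.7 - 72.2) / (64.0 - 72.2) = 0.1829

0.1829


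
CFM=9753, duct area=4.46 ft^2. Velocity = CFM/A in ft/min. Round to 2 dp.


V = 9753 / 4.46 = 2186.77 ft/min

2186.77 ft/min


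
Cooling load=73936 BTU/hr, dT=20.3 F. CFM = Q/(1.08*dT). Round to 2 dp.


CFM = 73936 / (1.08 * 20.3) = 3372.38

3372.38 CFM


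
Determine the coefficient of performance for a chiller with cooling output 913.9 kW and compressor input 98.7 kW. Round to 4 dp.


COP = 913.9 / 98.7 = 9.2594

9.2594


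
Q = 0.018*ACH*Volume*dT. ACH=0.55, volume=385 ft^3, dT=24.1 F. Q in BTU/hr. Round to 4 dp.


Q = 0.018 * 0.55 * 385 * 24.1 = 91.8572 BTU/hr

91.8572 BTU/hr


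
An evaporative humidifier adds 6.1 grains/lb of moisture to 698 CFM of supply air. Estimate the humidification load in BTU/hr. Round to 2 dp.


Q = 0.68 * 698 * 6.1 = 2895.30 BTU/hr

2895.30 BTU/hr


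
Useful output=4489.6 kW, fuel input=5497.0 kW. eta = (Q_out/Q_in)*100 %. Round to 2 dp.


eta = (4489.6/5497.0)*100 = 81.67 %

81.67 %


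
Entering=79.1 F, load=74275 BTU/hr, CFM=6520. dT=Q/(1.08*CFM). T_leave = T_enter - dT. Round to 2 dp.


dT = 74275/(1.08*6520) = 10.5480
T_leave = 79.1 - 10.5480 = 68.55 F

68.55 F


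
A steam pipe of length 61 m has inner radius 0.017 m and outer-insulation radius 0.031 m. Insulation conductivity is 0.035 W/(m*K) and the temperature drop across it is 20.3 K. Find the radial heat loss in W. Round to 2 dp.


Q = 2*pi*0.035*61*20.3/ln(0.031/0.017) = 453.28 W

453.28 W


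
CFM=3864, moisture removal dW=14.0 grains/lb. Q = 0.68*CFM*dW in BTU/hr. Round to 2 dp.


Q = 0.68 * 3864 * 14.0 = 36785.28 BTU/hr

36785.28 BTU/hr


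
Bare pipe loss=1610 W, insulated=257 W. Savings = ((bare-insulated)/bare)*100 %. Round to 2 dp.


Savings = ((1610-257)/1610)*100 = 84.04 %

84.04 %


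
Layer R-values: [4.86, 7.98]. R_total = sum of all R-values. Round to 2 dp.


R_total = 4.86 + 7.98 = 12.84

12.84


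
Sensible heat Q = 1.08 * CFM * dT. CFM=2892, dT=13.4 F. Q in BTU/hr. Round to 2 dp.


Q = 1.08 * 2892 * 13.4 = 41853.02 BTU/hr

41853.02 BTU/hr


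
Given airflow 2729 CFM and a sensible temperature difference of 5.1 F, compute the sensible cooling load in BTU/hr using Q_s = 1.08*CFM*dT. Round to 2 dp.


Q = 1.08 * 2729 * 5.1 = 15031.33 BTU/hr

15031.33 BTU/hr


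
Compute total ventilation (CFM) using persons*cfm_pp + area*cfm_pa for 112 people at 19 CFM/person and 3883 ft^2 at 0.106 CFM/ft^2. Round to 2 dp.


Total = 112*19 + 3883*0.106 = 2539.60 CFM

2539.60 CFM


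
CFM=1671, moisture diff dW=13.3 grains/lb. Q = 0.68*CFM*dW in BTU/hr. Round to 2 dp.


Q = 0.68 * 1671 * 13.3 = 15112.52 BTU/hr

15112.52 BTU/hr


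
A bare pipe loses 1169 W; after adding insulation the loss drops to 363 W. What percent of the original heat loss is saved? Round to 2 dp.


Savings = ((1169-363)/1169)*100 = 68.95 %

68.95 %


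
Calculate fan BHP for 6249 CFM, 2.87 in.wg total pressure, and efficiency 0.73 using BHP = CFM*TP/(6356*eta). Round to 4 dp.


BHP = 6249 * 2.87 / (6356 * 0.73) = 3.8653 hp

3.8653 hp


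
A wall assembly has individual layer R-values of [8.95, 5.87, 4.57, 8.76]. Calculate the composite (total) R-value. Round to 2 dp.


R_total = 8.95 + 5.87 + 4.57 + 8.76 = 28.15

28.15


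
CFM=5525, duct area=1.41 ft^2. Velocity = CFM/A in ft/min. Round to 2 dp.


V = 5525 / 1.41 = 3918.44 ft/min

3918.44 ft/min


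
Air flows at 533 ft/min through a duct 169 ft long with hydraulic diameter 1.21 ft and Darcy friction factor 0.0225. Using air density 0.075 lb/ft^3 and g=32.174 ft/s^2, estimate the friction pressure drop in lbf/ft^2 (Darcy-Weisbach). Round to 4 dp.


v_fps = 533/60 = 8.8833 ft/s
dp = 0.0225*(169/1.21)*0.075*8.8833^2/(2*32.174) = 0.2890 lbf/ft^2

0.2890 lbf/ft^2


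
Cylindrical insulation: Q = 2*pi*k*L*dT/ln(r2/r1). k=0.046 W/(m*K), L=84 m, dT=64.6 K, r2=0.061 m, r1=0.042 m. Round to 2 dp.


Q = 2*pi*0.046*84*64.6/ln(0.061/0.042) = 4202.45 W

4202.45 W


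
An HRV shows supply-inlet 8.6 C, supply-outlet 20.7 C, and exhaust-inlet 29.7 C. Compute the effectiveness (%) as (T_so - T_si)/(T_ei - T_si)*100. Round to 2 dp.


eff = (20.7-8.6)/(29.7-8.6)*100 = 57.35 %

57.35 %


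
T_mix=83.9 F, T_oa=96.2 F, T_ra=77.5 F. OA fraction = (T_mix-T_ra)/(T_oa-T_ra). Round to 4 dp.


frac = (83.9 - 77.5) / (96.2 - 77.5) = 0.3422

0.3422


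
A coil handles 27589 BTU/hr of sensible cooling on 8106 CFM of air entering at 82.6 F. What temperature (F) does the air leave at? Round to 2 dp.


dT = 27589/(1.08*8106) = 3.1514
T_leave = 82.6 - 3.1514 = 79.45 F

79.45 F


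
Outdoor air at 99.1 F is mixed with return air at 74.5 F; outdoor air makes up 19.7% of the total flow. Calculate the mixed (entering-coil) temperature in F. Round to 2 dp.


T_mix = 74.5 + (19.7/100)*(99.1-74.5) = 79.35 F

79.35 F


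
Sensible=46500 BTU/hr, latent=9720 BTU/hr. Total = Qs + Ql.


Qt = 46500 + 9720 = 56220 BTU/hr

56220 BTU/hr


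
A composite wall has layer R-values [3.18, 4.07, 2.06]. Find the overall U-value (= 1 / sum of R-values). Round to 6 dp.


R_total = 3.18 + 4.07 + 2.06 = 9.31
U = 1/9.31 = 0.107411

0.107411


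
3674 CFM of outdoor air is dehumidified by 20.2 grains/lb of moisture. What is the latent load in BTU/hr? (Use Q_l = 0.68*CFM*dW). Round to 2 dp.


Q = 0.68 * 3674 * 20.2 = 50466.06 BTU/hr

50466.06 BTU/hr


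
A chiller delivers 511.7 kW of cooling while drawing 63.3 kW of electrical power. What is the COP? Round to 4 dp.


COP = 511.7 / 63.3 = 8.0837

8.0837


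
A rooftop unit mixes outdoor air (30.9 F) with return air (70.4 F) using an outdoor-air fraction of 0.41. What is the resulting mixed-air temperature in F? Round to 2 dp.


T_mix = 0.41*30.9 + 0.59*70.4 = 54.21 F

54.21 F


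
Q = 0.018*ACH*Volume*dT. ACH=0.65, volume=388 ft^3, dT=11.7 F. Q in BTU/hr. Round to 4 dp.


Q = 0.018 * 0.65 * 388 * 11.7 = 53.1133 BTU/hr

53.1133 BTU/hr


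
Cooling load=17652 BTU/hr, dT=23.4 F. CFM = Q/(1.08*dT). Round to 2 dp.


CFM = 17652 / (1.08 * 23.4) = 698.48

698.48 CFM


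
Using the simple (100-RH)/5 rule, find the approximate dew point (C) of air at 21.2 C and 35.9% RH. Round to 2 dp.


Td = 21.2 - (100-35.9)/5 = 8.38 C

8.38 C


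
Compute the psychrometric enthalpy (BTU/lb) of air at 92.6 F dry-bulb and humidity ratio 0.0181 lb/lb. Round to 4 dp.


h = 0.24*92.6 + 0.0181*(1061+0.444*92.6) = 42.1723 BTU/lb

42.1723 BTU/lb


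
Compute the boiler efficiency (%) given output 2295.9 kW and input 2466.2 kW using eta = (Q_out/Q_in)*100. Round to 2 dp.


eta = (2295.9/2466.2)*100 = 93.09 %

93.09 %


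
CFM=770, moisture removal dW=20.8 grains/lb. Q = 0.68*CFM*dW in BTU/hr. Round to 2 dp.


Q = 0.68 * 770 * 20.8 = 10890.88 BTU/hr

10890.88 BTU/hr


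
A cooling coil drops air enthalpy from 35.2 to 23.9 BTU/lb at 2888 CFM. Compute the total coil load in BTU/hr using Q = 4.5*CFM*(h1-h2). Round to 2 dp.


Q = 4.5 * 2888 * (35.2 - 23.9) = 146854.80 BTU/hr

146854.80 BTU/hr


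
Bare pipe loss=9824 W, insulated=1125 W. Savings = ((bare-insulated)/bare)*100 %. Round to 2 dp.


Savings = ((9824-1125)/9824)*100 = 88.55 %

88.55 %


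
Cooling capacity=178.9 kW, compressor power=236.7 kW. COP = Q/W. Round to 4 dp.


COP = 178.9 / 236.7 = 0.7558

0.7558


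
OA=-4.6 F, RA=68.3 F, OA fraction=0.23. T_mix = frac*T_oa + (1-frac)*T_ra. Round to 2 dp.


T_mix = 0.23*(-4.6) + 0.77*68.3 = 51.53 F

51.53 F


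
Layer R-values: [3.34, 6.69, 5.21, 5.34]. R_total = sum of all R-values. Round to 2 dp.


R_total = 3.34 + 6.69 + 5.21 + 5.34 = 20.58

20.58


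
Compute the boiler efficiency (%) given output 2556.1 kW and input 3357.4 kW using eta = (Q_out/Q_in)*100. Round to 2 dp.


eta = (2556.1/3357.4)*100 = 76.13 %

76.13 %


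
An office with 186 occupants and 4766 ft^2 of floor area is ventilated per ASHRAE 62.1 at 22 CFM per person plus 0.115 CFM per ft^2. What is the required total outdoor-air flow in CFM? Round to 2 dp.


Total = 186*22 + 4766*0.115 = 4640.09 CFM

4640.09 CFM


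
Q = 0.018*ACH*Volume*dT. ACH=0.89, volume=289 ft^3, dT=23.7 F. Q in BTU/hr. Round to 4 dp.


Q = 0.018 * 0.89 * 289 * 23.7 = 109.7258 BTU/hr

109.7258 BTU/hr


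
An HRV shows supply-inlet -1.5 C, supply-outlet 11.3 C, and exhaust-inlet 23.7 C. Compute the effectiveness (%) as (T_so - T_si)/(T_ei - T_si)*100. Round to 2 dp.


eff = (11.3-(-1.5))/(23.7-(-1.5))*100 = 50.79 %

50.79 %


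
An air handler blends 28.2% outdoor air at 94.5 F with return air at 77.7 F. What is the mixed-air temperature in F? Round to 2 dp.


T_mix = 77.7 + (28.2/100)*(94.5-77.7) = 82.44 F

82.44 F


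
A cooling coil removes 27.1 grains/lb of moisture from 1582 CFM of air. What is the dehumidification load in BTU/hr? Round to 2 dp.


Q = 0.68 * 1582 * 27.1 = 29153.10 BTU/hr

29153.10 BTU/hr


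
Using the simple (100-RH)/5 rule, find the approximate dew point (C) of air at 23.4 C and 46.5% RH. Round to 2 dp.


Td = 23.4 - (100-46.5)/5 = 12.70 C

12.70 C


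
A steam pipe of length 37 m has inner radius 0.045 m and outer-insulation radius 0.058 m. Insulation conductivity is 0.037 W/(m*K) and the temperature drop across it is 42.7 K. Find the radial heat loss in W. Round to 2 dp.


Q = 2*pi*0.037*37*42.7/ln(0.058/0.045) = 1447.28 W

1447.28 W


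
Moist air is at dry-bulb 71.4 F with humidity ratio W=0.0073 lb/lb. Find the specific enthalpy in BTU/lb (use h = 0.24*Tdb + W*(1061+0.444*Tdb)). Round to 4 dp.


h = 0.24*71.4 + 0.0073*(1061+0.444*71.4) = 25.1127 BTU/lb

25.1127 BTU/lb


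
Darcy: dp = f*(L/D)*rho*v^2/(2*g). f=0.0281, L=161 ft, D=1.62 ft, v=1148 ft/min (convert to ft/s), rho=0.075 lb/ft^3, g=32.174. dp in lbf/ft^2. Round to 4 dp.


v_fps = 1148/60 = 19.1333 ft/s
dp = 0.0281*(161/1.62)*0.075*19.1333^2/(2*32.174) = 1.1916 lbf/ft^2

1.1916 lbf/ft^2


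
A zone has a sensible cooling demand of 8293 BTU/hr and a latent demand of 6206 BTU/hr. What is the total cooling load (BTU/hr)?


Qt = 8293 + 6206 = 14499 BTU/hr

14499 BTU/hr


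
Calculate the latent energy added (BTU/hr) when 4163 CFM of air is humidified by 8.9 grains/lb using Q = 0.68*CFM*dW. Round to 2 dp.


Q = 0.68 * 4163 * 8.9 = 25194.48 BTU/hr

25194.48 BTU/hr


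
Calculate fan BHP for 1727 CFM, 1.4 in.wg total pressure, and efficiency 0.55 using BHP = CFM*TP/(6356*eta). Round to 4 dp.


BHP = 1727 * 1.4 / (6356 * 0.55) = 0.6916 hp

0.6916 hp


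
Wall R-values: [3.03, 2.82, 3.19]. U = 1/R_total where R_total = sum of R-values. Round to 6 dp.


R_total = 3.03 + 2.82 + 3.19 = 9.04
U = 1/9.04 = 0.110619

0.110619


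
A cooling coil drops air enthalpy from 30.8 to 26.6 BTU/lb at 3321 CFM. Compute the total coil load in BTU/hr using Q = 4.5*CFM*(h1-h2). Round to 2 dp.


Q = 4.5 * 3321 * (30.8 - 26.6) = 62766.90 BTU/hr

62766.90 BTU/hr


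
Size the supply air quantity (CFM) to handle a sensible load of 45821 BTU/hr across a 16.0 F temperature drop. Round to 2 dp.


CFM = 45821 / (1.08 * 16.0) = 2651.68

2651.68 CFM


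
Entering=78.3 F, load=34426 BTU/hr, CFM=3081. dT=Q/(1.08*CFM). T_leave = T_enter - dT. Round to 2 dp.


dT = 34426/(1.08*3081) = 10.3460
T_leave = 78.3 - 10.3460 = 67.95 F

67.95 F


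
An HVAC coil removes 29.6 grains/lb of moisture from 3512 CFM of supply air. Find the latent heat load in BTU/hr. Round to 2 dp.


Q = 0.68 * 3512 * 29.6 = 70689.54 BTU/hr

70689.54 BTU/hr


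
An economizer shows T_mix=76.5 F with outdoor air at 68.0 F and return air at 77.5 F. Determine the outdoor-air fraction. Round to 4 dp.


frac = (76.5 - 77.5) / (68.0 - 77.5) = 0.1053

0.1053


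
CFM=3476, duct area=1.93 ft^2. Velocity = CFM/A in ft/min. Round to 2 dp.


V = 3476 / 1.93 = 1801.04 ft/min

1801.04 ft/min


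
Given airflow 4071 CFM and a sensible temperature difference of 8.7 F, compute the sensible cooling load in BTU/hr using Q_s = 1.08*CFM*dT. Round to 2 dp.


Q = 1.08 * 4071 * 8.7 = 38251.12 BTU/hr

38251.12 BTU/hr


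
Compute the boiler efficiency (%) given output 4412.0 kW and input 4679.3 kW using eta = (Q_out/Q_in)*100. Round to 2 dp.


eta = (4412.0/4679.3)*100 = 94.29 %

94.29 %


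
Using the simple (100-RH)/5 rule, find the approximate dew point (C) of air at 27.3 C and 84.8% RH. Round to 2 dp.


Td = 27.3 - (100-84.8)/5 = 24.26 C

24.26 C


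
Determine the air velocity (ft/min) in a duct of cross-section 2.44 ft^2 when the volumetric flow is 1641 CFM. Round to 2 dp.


V = 1641 / 2.44 = 672.54 ft/min

672.54 ft/min


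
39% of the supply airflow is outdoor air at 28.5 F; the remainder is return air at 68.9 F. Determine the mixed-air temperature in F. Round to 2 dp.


T_mix = 0.39*28.5 + 0.61*68.9 = 53.14 F

53.14 F


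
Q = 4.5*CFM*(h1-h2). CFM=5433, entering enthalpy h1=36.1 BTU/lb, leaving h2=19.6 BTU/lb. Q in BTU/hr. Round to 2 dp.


Q = 4.5 * 5433 * (36.1 - 19.6) = 403400.25 BTU/hr

403400.25 BTU/hr


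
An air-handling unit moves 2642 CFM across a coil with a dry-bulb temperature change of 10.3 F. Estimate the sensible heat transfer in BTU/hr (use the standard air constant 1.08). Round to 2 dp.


Q = 1.08 * 2642 * 10.3 = 29389.61 BTU/hr

29389.61 BTU/hr


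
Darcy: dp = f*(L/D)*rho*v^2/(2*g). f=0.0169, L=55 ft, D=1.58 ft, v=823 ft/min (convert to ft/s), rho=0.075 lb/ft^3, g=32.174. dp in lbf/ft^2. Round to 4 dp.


v_fps = 823/60 = 13.7167 ft/s
dp = 0.0169*(55/1.58)*0.075*13.7167^2/(2*32.174) = 0.1290 lbf/ft^2

0.1290 lbf/ft^2


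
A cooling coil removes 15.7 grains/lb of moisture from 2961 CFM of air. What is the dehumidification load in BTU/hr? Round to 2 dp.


Q = 0.68 * 2961 * 15.7 = 31611.64 BTU/hr

31611.64 BTU/hr


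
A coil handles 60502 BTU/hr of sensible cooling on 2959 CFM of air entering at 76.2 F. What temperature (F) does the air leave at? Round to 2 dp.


dT = 60502/(1.08*2959) = 18.9322
T_leave = 76.2 - 18.9322 = 57.27 F

57.27 F


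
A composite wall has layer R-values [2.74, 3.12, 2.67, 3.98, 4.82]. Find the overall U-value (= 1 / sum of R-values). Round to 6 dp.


R_total = 2.74 + 3.12 + 2.67 + 3.98 + 4.82 = 17.33
U = 1/17.33 = 0.057703

0.057703


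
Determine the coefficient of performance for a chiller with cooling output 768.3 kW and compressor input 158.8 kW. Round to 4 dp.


COP = 768.3 / 158.8 = 4.8382

4.8382


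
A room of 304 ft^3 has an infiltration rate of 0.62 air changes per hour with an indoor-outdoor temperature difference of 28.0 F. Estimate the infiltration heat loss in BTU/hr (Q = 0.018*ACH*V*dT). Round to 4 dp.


Q = 0.018 * 0.62 * 304 * 28.0 = 94.9939 BTU/hr

94.9939 BTU/hr


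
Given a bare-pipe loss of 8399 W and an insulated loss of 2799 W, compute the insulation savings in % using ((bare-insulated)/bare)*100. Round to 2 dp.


Savings = ((8399-2799)/8399)*100 = 66.67 %

66.67 %


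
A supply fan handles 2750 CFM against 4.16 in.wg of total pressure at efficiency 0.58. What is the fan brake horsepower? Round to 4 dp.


BHP = 2750 * 4.16 / (6356 * 0.58) = 3.1032 hp

3.1032 hp


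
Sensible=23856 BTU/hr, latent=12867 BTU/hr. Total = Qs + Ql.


Qt = 23856 + 12867 = 36723 BTU/hr

36723 BTU/hr


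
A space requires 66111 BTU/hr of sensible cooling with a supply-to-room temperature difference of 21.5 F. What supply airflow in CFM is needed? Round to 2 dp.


CFM = 66111 / (1.08 * 21.5) = 2847.16

2847.16 CFM


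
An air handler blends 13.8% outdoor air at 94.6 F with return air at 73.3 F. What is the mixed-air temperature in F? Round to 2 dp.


T_mix = 73.3 + (13.8/100)*(94.6-73.3) = 76.24 F

76.24 F


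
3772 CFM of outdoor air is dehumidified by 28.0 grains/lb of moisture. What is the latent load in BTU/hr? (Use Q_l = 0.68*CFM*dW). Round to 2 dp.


Q = 0.68 * 3772 * 28.0 = 71818.88 BTU/hr

71818.88 BTU/hr


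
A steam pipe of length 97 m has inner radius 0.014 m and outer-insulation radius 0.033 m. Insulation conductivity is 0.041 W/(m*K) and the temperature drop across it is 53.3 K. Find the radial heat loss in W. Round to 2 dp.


Q = 2*pi*0.041*97*53.3/ln(0.033/0.014) = 1553.29 W

1553.29 W


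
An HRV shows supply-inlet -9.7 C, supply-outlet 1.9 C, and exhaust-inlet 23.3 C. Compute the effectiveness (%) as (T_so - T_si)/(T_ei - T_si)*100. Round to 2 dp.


eff = (1.9-(-9.7))/(23.3-(-9.7))*100 = 35.15 %

35.15 %


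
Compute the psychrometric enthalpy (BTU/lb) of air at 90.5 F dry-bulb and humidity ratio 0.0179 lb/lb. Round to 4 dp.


h = 0.24*90.5 + 0.0179*(1061+0.444*90.5) = 41.4312 BTU/lb

41.4312 BTU/lb


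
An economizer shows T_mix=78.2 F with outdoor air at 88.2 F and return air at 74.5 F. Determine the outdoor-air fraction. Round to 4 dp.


frac = (78.2 - 74.5) / (88.2 - 74.5) = 0.2701

0.2701


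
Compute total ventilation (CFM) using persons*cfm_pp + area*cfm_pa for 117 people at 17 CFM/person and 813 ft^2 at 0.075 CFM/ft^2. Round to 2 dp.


Total = 117*17 + 813*0.075 = 2049.98 CFM

2049.98 CFM


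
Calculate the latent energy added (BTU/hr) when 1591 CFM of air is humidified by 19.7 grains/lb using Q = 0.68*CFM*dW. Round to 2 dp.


Q = 0.68 * 1591 * 19.7 = 21313.04 BTU/hr

21313.04 BTU/hr


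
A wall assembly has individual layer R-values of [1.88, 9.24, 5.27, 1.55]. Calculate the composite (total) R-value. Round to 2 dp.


R_total = 1.88 + 9.24 + 5.27 + 1.55 = 17.94

17.94


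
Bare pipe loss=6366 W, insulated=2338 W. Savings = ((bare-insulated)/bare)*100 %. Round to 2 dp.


Savings = ((6366-2338)/6366)*100 = 63.27 %

63.27 %


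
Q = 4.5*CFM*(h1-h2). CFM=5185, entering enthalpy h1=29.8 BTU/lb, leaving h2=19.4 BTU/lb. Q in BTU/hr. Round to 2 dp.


Q = 4.5 * 5185 * (29.8 - 19.4) = 242658.00 BTU/hr

242658.00 BTU/hr


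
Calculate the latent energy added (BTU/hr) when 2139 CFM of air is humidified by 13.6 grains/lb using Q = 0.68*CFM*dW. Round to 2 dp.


Q = 0.68 * 2139 * 13.6 = 19781.47 BTU/hr

19781.47 BTU/hr


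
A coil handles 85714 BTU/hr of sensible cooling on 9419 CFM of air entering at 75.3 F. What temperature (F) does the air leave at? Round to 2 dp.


dT = 85714/(1.08*9419) = 8.4260
T_leave = 75.3 - 8.4260 = 66.87 F

66.87 F


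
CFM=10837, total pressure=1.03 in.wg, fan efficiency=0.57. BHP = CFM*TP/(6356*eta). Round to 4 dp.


BHP = 10837 * 1.03 / (6356 * 0.57) = 3.0810 hp

3.0810 hp


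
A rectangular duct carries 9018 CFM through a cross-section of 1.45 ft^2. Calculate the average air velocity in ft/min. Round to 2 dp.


V = 9018 / 1.45 = 6219.31 ft/min

6219.31 ft/min


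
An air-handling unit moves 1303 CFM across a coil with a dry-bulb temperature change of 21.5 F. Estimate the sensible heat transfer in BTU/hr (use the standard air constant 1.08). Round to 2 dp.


Q = 1.08 * 1303 * 21.5 = 30255.66 BTU/hr

30255.66 BTU/hr


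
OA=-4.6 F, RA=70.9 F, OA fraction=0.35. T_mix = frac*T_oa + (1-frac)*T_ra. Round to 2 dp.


T_mix = 0.35*(-4.6) + 0.65*70.9 = 44.48 F

44.48 F


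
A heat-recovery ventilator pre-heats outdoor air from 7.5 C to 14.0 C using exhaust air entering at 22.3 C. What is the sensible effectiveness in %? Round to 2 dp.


eff = (14.0-7.5)/(22.3-7.5)*100 = 43.92 %

43.92 %


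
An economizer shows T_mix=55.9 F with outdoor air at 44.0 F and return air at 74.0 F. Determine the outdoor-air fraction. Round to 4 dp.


frac = (55.9 - 74.0) / (44.0 - 74.0) = 0.6033

0.6033


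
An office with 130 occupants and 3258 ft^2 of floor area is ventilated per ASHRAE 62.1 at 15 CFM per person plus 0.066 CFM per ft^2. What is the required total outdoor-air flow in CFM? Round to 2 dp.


Total = 130*15 + 3258*0.066 = 2165.03 CFM

2165.03 CFM


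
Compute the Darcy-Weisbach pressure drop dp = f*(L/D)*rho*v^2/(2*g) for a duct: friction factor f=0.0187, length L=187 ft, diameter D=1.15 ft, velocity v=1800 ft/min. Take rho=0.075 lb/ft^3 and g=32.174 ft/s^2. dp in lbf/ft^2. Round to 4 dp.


v_fps = 1800/60 = 30.0 ft/s
dp = 0.0187*(187/1.15)*0.075*30.0^2/(2*32.174) = 3.1897 lbf/ft^2

3.1897 lbf/ft^2


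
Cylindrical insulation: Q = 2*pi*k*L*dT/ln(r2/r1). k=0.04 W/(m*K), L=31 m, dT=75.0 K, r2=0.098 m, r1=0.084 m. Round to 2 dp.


Q = 2*pi*0.04*31*75.0/ln(0.098/0.084) = 3790.68 W

3790.68 W


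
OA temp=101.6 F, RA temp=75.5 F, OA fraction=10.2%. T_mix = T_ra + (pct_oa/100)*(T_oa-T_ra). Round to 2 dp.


T_mix = 75.5 + (10.2/100)*(101.6-75.5) = 78.16 F

78.16 F


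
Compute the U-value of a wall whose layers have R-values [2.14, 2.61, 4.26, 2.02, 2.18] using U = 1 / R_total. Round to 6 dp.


R_total = 2.14 + 2.61 + 4.26 + 2.02 + 2.18 = 13.21
U = 1/13.21 = 0.075700

0.075700


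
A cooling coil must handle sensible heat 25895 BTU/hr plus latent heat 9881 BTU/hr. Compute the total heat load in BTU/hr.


Qt = 25895 + 9881 = 35776 BTU/hr

35776 BTU/hr


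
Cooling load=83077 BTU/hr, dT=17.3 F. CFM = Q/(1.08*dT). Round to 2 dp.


CFM = 83077 / (1.08 * 17.3) = 4446.42

4446.42 CFM


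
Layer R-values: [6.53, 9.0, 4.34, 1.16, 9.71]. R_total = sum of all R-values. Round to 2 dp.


R_total = 6.53 + 9.0 + 4.34 + 1.16 + 9.71 = 30.74

30.74


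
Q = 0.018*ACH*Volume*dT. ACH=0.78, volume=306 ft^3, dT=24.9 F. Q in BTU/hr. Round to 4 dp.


Q = 0.018 * 0.78 * 306 * 24.9 = 106.9764 BTU/hr

106.9764 BTU/hr


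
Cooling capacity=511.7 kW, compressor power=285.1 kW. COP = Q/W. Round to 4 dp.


COP = 511.7 / 285.1 = 1.7948

1.7948


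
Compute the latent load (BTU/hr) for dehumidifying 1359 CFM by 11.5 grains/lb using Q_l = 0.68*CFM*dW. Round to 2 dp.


Q = 0.68 * 1359 * 11.5 = 10627.38 BTU/hr

10627.38 BTU/hr


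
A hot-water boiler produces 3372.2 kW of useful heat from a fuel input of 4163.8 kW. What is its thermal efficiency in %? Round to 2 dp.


eta = (3372.2/4163.8)*100 = 80.99 %

80.99 %


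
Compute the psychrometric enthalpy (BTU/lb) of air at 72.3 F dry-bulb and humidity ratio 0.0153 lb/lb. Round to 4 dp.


h = 0.24*72.3 + 0.0153*(1061+0.444*72.3) = 34.0764 BTU/lb

34.0764 BTU/lb


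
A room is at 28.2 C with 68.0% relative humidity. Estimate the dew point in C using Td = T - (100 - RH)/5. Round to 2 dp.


Td = 28.2 - (100-68.0)/5 = 21.80 C

21.80 C


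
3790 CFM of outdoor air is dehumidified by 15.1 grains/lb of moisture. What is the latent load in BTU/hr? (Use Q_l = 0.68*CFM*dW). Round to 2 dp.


Q = 0.68 * 3790 * 15.1 = 38915.72 BTU/hr

38915.72 BTU/hr


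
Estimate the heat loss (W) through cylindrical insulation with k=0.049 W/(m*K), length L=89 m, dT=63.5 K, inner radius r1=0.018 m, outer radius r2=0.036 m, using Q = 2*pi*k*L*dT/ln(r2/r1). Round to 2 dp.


Q = 2*pi*0.049*89*63.5/ln(0.036/0.018) = 2510.23 W

2510.23 W


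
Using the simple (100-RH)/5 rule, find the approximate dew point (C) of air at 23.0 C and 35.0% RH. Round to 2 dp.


Td = 23.0 - (100-35.0)/5 = 10.00 C

10.00 C


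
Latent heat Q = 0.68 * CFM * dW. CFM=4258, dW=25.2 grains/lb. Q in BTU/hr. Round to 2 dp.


Q = 0.68 * 4258 * 25.2 = 72965.09 BTU/hr

72965.09 BTU/hr


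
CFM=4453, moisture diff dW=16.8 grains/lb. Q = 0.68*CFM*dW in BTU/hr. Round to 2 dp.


Q = 0.68 * 4453 * 16.8 = 50871.07 BTU/hr

50871.07 BTU/hr


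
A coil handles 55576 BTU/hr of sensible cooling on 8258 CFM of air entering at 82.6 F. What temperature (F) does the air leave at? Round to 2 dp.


dT = 55576/(1.08*8258) = 6.2314
T_leave = 82.6 - 6.2314 = 76.37 F

76.37 F


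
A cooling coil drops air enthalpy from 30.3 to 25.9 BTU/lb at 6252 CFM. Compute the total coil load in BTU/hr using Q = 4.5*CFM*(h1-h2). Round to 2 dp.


Q = 4.5 * 6252 * (30.3 - 25.9) = 123789.60 BTU/hr

123789.60 BTU/hr


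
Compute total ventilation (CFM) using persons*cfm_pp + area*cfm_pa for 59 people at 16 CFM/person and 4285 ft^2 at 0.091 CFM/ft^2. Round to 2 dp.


Total = 59*16 + 4285*0.091 = 1333.94 CFM

1333.94 CFM


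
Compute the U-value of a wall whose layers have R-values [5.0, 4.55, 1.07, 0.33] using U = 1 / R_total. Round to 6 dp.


R_total = 5.0 + 4.55 + 1.07 + 0.33 = 10.95
U = 1/10.95 = 0.091324

0.091324


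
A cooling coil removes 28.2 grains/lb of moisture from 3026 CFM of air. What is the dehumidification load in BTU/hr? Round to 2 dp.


Q = 0.68 * 3026 * 28.2 = 58026.58 BTU/hr

58026.58 BTU/hr


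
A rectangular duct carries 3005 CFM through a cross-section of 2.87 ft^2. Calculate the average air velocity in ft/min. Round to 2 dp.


V = 3005 / 2.87 = 1047.04 ft/min

1047.04 ft/min


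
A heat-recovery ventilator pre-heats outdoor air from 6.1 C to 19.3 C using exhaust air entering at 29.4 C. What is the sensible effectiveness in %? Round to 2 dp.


eff = (19.3-6.1)/(29.4-6.1)*100 = 56.65 %

56.65 %


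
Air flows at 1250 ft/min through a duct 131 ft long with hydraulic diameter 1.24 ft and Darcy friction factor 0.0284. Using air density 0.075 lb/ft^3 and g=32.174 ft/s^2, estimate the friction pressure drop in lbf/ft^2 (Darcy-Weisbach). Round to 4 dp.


v_fps = 1250/60 = 20.8333 ft/s
dp = 0.0284*(131/1.24)*0.075*20.8333^2/(2*32.174) = 1.5178 lbf/ft^2

1.5178 lbf/ft^2


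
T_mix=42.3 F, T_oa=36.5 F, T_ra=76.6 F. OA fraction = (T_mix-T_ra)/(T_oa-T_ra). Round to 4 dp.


frac = (42.3 - 76.6) / (36.5 - 76.6) = 0.8554

0.8554


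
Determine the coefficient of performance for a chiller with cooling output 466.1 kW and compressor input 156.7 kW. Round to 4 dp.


COP = 466.1 / 156.7 = 2.9745

2.9745


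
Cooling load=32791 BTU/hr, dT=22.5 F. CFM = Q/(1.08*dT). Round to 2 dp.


CFM = 32791 / (1.08 * 22.5) = 1349.42

1349.42 CFM


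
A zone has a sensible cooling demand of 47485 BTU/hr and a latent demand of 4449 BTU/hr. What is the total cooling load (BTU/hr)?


Qt = 47485 + 4449 = 51934 BTU/hr

51934 BTU/hr


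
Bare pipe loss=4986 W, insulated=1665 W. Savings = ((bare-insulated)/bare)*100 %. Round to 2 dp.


Savings = ((4986-1665)/4986)*100 = 66.61 %

66.61 %


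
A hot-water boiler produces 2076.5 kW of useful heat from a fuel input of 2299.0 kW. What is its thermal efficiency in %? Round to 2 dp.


eta = (2076.5/2299.0)*100 = 90.32 %

90.32 %


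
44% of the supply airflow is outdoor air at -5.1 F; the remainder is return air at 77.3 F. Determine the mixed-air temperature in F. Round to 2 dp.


T_mix = 0.44*(-5.1) + 0.56*77.3 = 41.04 F

41.04 F


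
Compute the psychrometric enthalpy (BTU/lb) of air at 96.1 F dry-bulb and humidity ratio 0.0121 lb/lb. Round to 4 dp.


h = 0.24*96.1 + 0.0121*(1061+0.444*96.1) = 36.4184 BTU/lb

36.4184 BTU/lb


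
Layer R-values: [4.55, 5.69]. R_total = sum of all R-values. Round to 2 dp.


R_total = 4.55 + 5.69 = 10.24

10.24


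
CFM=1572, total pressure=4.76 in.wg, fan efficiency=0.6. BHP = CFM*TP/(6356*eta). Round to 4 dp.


BHP = 1572 * 4.76 / (6356 * 0.6) = 1.9621 hp

1.9621 hp


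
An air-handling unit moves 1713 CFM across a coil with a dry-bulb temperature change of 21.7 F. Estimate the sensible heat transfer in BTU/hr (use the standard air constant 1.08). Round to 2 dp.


Q = 1.08 * 1713 * 21.7 = 40145.87 BTU/hr

40145.87 BTU/hr


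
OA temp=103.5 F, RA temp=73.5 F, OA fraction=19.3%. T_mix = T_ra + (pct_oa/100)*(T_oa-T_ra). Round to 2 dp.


T_mix = 73.5 + (19.3/100)*(103.5-73.5) = 79.29 F

79.29 F


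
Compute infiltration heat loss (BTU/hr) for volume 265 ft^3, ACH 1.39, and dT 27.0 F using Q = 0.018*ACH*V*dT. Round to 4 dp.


Q = 0.018 * 1.39 * 265 * 27.0 = 179.0181 BTU/hr

179.0181 BTU/hr


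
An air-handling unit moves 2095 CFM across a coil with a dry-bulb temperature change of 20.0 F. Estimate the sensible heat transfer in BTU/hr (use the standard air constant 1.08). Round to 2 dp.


Q = 1.08 * 2095 * 20.0 = 45252.00 BTU/hr

45252.00 BTU/hr


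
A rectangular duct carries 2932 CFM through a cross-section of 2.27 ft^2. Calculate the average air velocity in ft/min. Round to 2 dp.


V = 2932 / 2.27 = 1291.63 ft/min

1291.63 ft/min


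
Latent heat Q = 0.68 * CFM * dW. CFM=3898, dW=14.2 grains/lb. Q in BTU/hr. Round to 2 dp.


Q = 0.68 * 3898 * 14.2 = 37639.09 BTU/hr

37639.09 BTU/hr


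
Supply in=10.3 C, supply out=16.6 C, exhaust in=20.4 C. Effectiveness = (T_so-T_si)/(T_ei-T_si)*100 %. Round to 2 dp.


eff = (16.6-10.3)/(20.4-10.3)*100 = 62.38 %

62.38 %


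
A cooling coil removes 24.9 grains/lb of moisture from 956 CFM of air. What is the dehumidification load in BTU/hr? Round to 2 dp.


Q = 0.68 * 956 * 24.9 = 16186.99 BTU/hr

16186.99 BTU/hr


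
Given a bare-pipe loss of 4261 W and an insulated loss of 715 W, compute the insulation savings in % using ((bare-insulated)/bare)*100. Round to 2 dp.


Savings = ((4261-715)/4261)*100 = 83.22 %

83.22 %


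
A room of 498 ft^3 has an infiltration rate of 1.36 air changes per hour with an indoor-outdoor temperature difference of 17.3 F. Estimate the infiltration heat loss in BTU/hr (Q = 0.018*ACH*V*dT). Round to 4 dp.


Q = 0.018 * 1.36 * 498 * 17.3 = 210.9050 BTU/hr

210.9050 BTU/hr


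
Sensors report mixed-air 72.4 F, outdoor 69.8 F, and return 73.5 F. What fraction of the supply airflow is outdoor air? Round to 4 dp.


frac = (72.4 - 73.5) / (69.8 - 73.5) = 0.2973

0.2973


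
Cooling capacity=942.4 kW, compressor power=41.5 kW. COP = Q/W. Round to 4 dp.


COP = 942.4 / 41.5 = 22.7084

22.7084


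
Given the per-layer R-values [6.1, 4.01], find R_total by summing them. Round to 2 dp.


R_total = 6.1 + 4.01 = 10.11

10.11


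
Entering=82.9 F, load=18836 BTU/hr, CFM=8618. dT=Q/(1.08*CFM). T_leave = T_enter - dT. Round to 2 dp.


dT = 18836/(1.08*8618) = 2.0238
T_leave = 82.9 - 2.0238 = 80.88 F

80.88 F


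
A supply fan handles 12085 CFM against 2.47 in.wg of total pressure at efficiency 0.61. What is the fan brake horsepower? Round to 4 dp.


BHP = 12085 * 2.47 / (6356 * 0.61) = 7.6989 hp

7.6989 hp


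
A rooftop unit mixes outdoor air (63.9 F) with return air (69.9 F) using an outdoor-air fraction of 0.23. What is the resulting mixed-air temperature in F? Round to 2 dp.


T_mix = 0.23*63.9 + 0.77*69.9 = 68.52 F

68.52 F


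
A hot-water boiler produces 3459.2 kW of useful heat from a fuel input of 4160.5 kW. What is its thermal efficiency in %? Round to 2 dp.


eta = (3459.2/4160.5)*100 = 83.14 %

83.14 %


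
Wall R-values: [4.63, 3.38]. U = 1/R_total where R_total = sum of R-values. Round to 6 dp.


R_total = 4.63 + 3.38 = 8.01
U = 1/8.01 = 0.124844

0.124844


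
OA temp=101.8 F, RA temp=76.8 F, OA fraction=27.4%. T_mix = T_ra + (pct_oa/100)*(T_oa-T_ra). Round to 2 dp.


T_mix = 76.8 + (27.4/100)*(101.8-76.8) = 83.65 F

83.65 F


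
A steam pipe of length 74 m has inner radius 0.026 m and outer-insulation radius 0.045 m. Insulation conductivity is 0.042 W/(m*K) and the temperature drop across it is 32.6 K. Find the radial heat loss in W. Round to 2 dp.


Q = 2*pi*0.042*74*32.6/ln(0.045/0.026) = 1160.51 W

1160.51 W


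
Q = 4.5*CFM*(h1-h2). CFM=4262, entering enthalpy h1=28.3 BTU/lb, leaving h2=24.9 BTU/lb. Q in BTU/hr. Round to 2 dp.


Q = 4.5 * 4262 * (28.3 - 24.9) = 65208.60 BTU/hr

65208.60 BTU/hr


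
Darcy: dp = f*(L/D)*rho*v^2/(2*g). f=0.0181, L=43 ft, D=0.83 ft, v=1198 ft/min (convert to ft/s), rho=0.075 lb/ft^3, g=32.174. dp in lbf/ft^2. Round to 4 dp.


v_fps = 1198/60 = 19.9667 ft/s
dp = 0.0181*(43/0.83)*0.075*19.9667^2/(2*32.174) = 0.4357 lbf/ft^2

0.4357 lbf/ft^2


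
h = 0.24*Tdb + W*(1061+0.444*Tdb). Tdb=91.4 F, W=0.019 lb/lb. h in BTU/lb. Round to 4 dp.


h = 0.24*91.4 + 0.019*(1061+0.444*91.4) = 42.8661 BTU/lb

42.8661 BTU/lb


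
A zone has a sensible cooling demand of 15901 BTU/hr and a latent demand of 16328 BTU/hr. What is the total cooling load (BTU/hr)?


Qt = 15901 + 16328 = 32229 BTU/hr

32229 BTU/hr


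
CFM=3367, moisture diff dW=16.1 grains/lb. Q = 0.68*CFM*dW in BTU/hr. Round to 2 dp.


Q = 0.68 * 3367 * 16.1 = 36861.92 BTU/hr

36861.92 BTU/hr


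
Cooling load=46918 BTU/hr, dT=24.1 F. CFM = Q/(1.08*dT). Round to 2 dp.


CFM = 46918 / (1.08 * 24.1) = 1802.60

1802.60 CFM


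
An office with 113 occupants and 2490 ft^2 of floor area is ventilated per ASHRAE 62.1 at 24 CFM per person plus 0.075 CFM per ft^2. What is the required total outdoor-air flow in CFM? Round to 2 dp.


Total = 113*24 + 2490*0.075 = 2898.75 CFM

2898.75 CFM


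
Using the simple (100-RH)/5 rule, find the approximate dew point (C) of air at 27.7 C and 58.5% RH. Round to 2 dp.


Td = 27.7 - (100-58.5)/5 = 19.40 C

19.40 C


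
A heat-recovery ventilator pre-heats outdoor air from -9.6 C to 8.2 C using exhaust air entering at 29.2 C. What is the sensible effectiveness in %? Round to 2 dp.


eff = (8.2-(-9.6))/(29.2-(-9.6))*100 = 45.88 %

45.88 %


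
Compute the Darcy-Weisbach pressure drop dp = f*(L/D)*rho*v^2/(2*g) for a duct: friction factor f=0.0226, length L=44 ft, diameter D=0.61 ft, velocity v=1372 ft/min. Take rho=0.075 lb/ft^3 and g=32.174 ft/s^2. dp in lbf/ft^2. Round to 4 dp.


v_fps = 1372/60 = 22.8667 ft/s
dp = 0.0226*(44/0.61)*0.075*22.8667^2/(2*32.174) = 0.9935 lbf/ft^2

0.9935 lbf/ft^2


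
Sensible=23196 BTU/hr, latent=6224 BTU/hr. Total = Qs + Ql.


Qt = 23196 + 6224 = 29420 BTU/hr

29420 BTU/hr


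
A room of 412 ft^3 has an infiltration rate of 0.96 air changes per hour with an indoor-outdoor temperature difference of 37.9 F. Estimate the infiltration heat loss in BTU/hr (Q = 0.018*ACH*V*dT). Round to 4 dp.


Q = 0.018 * 0.96 * 412 * 37.9 = 269.8237 BTU/hr

269.8237 BTU/hr


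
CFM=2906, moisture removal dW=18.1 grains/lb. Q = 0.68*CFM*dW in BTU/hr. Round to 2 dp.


Q = 0.68 * 2906 * 18.1 = 35767.05 BTU/hr

35767.05 BTU/hr


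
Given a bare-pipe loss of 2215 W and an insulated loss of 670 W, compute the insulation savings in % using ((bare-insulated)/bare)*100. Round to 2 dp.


Savings = ((2215-670)/2215)*100 = 69.75 %

69.75 %


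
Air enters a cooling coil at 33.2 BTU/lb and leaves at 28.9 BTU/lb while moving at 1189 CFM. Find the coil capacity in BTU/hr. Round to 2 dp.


Q = 4.5 * 1189 * (33.2 - 28.9) = 23007.15 BTU/hr

23007.15 BTU/hr


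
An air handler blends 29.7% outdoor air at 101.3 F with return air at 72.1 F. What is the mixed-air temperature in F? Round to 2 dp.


T_mix = 72.1 + (29.7/100)*(101.3-72.1) = 80.77 F

80.77 F


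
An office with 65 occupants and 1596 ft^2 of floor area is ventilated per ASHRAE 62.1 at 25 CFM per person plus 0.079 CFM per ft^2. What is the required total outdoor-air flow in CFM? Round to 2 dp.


Total = 65*25 + 1596*0.079 = 1751.08 CFM

1751.08 CFM


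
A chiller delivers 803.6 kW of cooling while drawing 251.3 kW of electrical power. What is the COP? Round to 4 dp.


COP = 803.6 / 251.3 = 3.1978

3.1978


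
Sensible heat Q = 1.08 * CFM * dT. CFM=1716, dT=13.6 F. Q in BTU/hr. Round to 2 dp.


Q = 1.08 * 1716 * 13.6 = 25204.61 BTU/hr

25204.61 BTU/hr


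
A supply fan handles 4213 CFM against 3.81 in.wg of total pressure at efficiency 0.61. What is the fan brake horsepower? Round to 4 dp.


BHP = 4213 * 3.81 / (6356 * 0.61) = 4.1400 hp

4.1400 hp


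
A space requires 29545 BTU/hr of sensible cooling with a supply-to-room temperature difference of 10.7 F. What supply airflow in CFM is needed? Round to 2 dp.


CFM = 29545 / (1.08 * 10.7) = 2556.68

2556.68 CFM


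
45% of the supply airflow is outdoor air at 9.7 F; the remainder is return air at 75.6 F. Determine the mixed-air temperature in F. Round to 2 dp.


T_mix = 0.45*9.7 + 0.55*75.6 = 45.95 F

45.95 F


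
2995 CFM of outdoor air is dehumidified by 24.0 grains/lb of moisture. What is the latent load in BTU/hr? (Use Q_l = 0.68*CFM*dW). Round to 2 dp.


Q = 0.68 * 2995 * 24.0 = 48878.40 BTU/hr

48878.40 BTU/hr


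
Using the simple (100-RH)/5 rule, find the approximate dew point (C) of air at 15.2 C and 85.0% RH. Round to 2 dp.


Td = 15.2 - (100-85.0)/5 = 12.20 C

12.20 C


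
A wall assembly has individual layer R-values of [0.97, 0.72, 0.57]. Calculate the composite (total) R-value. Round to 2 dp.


R_total = 0.97 + 0.72 + 0.57 = 2.26

2.26


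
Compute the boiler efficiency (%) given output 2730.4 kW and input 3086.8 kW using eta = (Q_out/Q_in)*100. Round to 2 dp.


eta = (2730.4/3086.8)*100 = 88.45 %

88.45 %


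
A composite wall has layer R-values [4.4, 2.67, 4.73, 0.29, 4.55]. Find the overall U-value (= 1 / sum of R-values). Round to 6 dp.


R_total = 4.4 + 2.67 + 4.73 + 0.29 + 4.55 = 16.64
U = 1/16.64 = 0.060096

0.060096


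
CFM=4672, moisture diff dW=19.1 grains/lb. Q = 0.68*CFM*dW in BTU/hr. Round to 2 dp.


Q = 0.68 * 4672 * 19.1 = 60679.94 BTU/hr

60679.94 BTU/hr


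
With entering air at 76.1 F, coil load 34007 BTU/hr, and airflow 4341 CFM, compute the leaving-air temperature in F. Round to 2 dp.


dT = 34007/(1.08*4341) = 7.2536
T_leave = 76.1 - 7.2536 = 68.85 F

68.85 F
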